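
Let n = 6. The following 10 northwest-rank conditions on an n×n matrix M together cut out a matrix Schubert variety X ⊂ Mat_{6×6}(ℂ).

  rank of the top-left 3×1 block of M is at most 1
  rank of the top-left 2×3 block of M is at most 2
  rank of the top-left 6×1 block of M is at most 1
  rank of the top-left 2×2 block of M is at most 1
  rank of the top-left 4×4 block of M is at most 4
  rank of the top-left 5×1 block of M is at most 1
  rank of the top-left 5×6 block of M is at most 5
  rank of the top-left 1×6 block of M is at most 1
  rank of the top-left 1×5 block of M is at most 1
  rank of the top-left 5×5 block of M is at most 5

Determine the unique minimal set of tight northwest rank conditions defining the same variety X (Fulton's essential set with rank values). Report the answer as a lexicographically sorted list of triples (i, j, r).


The tightest implied rank at each (i,j), from the 10 conditions:

  row 1: 1  1  1  1  1  1
  row 2: 1  1  2  2  2  2
  row 3: 1  2  3  3  3  3
  row 4: 1  2  3  4  4  4
  row 5: 1  2  3  4  5  5
  row 6: 1  2  3  4  5  6

hence w(1..6) = (1, 3, 2, 4, 5, 6).

|D(w)|=1, |Ess(w)|=1:

[(2, 2, 1)]


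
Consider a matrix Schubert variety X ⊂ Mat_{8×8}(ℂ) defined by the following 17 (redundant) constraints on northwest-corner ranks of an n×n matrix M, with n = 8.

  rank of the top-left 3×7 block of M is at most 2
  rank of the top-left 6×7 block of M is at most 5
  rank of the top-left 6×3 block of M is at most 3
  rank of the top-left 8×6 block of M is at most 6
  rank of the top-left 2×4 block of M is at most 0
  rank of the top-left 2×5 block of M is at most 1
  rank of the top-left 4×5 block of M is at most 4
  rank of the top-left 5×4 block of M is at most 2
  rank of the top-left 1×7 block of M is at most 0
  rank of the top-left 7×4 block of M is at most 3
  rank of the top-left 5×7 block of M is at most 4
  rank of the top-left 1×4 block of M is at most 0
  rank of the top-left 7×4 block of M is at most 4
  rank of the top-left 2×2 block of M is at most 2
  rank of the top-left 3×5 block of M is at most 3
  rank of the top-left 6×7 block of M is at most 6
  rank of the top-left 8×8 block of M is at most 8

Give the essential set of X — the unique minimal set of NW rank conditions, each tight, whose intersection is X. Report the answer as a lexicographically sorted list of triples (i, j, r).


The tightest implied rank at each (i,j), from the 17 conditions:

  i=1: 0 0 0 0 0 0 0 1
  i=2: 0 0 0 0 1 1 1 2
  i=3: 1 1 1 1 2 2 2 3
  i=4: 1 2 2 2 3 3 3 4
  i=5: 1 2 2 2 3 4 4 5
  i=6: 1 2 3 3 4 5 5 6
  i=7: 1 2 3 3 4 5 6 7
  i=8: 1 2 3 4 5 6 7 8

hence w(1..8) = (8, 5, 1, 2, 6, 3, 7, 4).

Fulton essential set (4 of the 14 Rothe cells):

[(1, 7, 0), (2, 4, 0), (5, 4, 2), (7, 4, 3)]


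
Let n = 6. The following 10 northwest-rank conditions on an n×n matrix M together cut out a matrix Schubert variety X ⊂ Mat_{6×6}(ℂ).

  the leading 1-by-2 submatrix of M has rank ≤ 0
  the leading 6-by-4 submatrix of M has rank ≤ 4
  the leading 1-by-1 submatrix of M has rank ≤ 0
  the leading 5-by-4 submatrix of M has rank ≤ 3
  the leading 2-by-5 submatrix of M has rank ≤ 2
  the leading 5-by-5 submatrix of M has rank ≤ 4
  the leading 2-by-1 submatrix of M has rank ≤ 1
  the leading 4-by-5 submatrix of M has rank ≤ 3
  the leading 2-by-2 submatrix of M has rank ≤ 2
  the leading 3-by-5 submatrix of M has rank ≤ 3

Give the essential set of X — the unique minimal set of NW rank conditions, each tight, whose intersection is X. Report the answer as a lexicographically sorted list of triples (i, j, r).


Computing R[i][j] = min implied NW-rank bound (n=6, 10 conditions):

  row 1: 0  0  1  1  1  1
  row 2: 1  1  2  2  2  2
  row 3: 1  2  3  3  3  3
  row 4: 1  2  3  3  3  4
  row 5: 1  2  3  3  4  5
  row 6: 1  2  3  4  5  6

so w = (3, 1, 2, 6, 5, 4).

ℓ(w)=5; the 3 essential cells (i,j,r):

[(1, 2, 0), (4, 5, 3), (5, 4, 3)]


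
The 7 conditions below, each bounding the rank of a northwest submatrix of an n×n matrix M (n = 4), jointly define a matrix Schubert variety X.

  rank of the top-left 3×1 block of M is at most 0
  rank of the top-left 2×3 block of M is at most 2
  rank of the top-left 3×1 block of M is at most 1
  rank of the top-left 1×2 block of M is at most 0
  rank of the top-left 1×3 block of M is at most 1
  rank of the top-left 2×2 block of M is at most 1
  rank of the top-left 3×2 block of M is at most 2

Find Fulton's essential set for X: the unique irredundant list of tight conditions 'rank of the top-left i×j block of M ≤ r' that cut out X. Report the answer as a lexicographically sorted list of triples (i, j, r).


Propagating the 7 rank bounds to every northwest block:

  row 1: 0 0 1 1
  row 2: 0 1 2 2
  row 3: 0 1 2 3
  row 4: 1 2 3 4

reading off 1-entries of Δ²R: w = (3, 2, 4, 1).

2 SE-corners of the 4-cell Rothe diagram give Ess(w):

[(1, 2, 0), (3, 1, 0)]


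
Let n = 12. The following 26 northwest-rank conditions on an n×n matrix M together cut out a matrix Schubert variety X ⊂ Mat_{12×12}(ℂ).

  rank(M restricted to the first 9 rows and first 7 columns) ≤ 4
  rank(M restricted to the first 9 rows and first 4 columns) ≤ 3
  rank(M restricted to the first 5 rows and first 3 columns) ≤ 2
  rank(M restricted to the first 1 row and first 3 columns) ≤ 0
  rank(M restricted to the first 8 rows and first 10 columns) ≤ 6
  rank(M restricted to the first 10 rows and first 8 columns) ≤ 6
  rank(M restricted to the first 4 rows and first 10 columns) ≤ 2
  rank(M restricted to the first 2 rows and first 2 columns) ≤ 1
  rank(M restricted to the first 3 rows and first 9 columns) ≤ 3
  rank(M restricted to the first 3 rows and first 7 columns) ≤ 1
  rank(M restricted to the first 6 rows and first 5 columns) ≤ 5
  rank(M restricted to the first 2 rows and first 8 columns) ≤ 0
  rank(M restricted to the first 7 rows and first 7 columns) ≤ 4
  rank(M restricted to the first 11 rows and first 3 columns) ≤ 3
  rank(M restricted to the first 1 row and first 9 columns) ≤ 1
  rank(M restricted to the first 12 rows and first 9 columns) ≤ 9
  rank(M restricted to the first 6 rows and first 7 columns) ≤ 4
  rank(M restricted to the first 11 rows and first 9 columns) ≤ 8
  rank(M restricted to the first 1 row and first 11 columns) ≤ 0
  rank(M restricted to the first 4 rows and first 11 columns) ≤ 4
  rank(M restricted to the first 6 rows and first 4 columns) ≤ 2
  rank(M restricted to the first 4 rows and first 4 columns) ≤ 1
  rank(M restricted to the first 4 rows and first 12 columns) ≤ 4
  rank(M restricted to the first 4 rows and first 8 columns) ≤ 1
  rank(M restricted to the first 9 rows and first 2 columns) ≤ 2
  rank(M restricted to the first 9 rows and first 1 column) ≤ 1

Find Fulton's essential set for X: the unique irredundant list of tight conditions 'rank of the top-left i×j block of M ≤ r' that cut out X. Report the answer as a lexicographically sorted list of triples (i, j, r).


Recovering R(i,j) via the rank-extension bound from the 26 conditions:

  R[1]: 0 | 0 | 0 | 0 | 0 | 0 | 0 | 0 | 0 | 0 | 0 | 1
  R[2]: 0 | 0 | 0 | 0 | 0 | 0 | 0 | 0 | 1 | 1 | 1 | 2
  R[3]: 1 | 1 | 1 | 1 | 1 | 1 | 1 | 1 | 2 | 2 | 2 | 3
  R[4]: 1 | 1 | 1 | 1 | 1 | 1 | 1 | 1 | 2 | 2 | 3 | 4
  R[5]: 1 | 2 | 2 | 2 | 2 | 2 | 2 | 2 | 3 | 3 | 4 | 5
  R[6]: 1 | 2 | 2 | 2 | 3 | 3 | 3 | 3 | 4 | 4 | 5 | 6
  R[7]: 1 | 2 | 3 | 3 | 4 | 4 | 4 | 4 | 5 | 5 | 6 | 7
  R[8]: 1 | 2 | 3 | 3 | 4 | 4 | 4 | 5 | 6 | 6 | 7 | 8
  R[9]: 1 | 2 | 3 | 3 | 4 | 4 | 4 | 5 | 6 | 7 | 8 | 9
  R[10]: 1 | 2 | 3 | 4 | 5 | 5 | 5 | 6 | 7 | 8 | 9 | 10
  R[11]: 1 | 2 | 3 | 4 | 5 | 6 | 6 | 7 | 8 | 9 | 10 | 11
  R[12]: 1 | 2 | 3 | 4 | 5 | 6 | 7 | 8 | 9 | 10 | 11 | 12

the unique w with this rank table is (12, 9, 1, 11, 2, 5, 3, 8, 10, 4, 6, 7).

ℓ(w)=35; the 7 essential cells (i,j,r):

[(1, 11, 0), (2, 8, 0), (4, 8, 1), (4, 10, 2), (6, 4, 2), (9, 4, 3), (9, 7, 4)]


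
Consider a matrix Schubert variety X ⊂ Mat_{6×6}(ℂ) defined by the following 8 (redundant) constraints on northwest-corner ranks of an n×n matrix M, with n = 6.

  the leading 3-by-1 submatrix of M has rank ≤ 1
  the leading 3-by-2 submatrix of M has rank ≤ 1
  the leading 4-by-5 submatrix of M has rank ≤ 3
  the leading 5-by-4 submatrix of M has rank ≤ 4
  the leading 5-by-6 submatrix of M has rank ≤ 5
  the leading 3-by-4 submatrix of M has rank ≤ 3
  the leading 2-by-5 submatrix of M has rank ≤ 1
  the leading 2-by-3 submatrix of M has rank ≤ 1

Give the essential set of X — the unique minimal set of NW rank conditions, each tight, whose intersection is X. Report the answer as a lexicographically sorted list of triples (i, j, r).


Reconstructing r_w from the 8 given conditions:

  row 1: 1 | 1 | 1 | 1 | 1 | 1
  row 2: 1 | 1 | 1 | 1 | 1 | 2
  row 3: 1 | 1 | 2 | 2 | 2 | 3
  row 4: 1 | 2 | 3 | 3 | 3 | 4
  row 5: 1 | 2 | 3 | 4 | 4 | 5
  row 6: 1 | 2 | 3 | 4 | 5 | 6

so w = (1, 6, 3, 2, 4, 5).

2 SE-corners of the 5-cell Rothe diagram give Ess(w):

[(2, 5, 1), (3, 2, 1)]


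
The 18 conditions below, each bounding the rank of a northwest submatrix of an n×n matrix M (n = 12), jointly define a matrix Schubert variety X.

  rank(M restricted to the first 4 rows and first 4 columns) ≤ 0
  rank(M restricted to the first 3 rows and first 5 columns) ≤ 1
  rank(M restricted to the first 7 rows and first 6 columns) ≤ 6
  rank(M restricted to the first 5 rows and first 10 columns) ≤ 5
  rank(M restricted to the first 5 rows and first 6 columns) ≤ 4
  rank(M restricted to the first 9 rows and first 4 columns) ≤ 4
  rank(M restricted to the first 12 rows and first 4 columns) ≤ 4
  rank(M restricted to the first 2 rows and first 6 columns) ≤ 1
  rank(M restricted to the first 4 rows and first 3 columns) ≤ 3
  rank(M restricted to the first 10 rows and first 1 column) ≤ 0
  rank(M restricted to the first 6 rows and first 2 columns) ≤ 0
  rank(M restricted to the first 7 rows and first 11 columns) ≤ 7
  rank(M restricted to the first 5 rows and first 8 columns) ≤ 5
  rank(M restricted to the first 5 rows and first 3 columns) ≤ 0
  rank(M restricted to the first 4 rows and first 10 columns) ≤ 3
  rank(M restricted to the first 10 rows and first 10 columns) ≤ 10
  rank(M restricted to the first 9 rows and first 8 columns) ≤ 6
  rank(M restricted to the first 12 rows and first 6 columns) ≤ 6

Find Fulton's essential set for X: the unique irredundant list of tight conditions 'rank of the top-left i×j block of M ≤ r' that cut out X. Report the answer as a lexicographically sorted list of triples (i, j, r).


Reconstructing r_w from the 18 given conditions:

  R[1]: 0 0 0 0 1 1 1 1 1 1 1 1
  R[2]: 0 0 0 0 1 1 2 2 2 2 2 2
  R[3]: 0 0 0 0 1 2 3 3 3 3 3 3
  R[4]: 0 0 0 0 1 2 3 3 3 3 4 4
  R[5]: 0 0 0 1 2 3 4 4 4 4 5 5
  R[6]: 0 0 1 2 3 4 5 5 5 5 6 6
  R[7]: 0 1 2 3 4 5 6 6 6 6 7 7
  R[8]: 0 1 2 3 4 5 6 6 7 7 8 8
  R[9]: 0 1 2 3 4 5 6 6 7 8 9 9
  R[10]: 0 1 2 3 4 5 6 7 8 9 10 10
  R[11]: 1 2 3 4 5 6 7 8 9 10 11 11
  R[12]: 1 2 3 4 5 6 7 8 9 10 11 12

the unique w with this rank table is (5, 7, 6, 11, 4, 3, 2, 9, 10, 8, 1, 12).

D(w) has 31 cells with 7 SE-corners; essential set:

[(2, 6, 1), (4, 4, 0), (4, 10, 3), (5, 3, 0), (6, 2, 0), (9, 8, 6), (10, 1, 0)]


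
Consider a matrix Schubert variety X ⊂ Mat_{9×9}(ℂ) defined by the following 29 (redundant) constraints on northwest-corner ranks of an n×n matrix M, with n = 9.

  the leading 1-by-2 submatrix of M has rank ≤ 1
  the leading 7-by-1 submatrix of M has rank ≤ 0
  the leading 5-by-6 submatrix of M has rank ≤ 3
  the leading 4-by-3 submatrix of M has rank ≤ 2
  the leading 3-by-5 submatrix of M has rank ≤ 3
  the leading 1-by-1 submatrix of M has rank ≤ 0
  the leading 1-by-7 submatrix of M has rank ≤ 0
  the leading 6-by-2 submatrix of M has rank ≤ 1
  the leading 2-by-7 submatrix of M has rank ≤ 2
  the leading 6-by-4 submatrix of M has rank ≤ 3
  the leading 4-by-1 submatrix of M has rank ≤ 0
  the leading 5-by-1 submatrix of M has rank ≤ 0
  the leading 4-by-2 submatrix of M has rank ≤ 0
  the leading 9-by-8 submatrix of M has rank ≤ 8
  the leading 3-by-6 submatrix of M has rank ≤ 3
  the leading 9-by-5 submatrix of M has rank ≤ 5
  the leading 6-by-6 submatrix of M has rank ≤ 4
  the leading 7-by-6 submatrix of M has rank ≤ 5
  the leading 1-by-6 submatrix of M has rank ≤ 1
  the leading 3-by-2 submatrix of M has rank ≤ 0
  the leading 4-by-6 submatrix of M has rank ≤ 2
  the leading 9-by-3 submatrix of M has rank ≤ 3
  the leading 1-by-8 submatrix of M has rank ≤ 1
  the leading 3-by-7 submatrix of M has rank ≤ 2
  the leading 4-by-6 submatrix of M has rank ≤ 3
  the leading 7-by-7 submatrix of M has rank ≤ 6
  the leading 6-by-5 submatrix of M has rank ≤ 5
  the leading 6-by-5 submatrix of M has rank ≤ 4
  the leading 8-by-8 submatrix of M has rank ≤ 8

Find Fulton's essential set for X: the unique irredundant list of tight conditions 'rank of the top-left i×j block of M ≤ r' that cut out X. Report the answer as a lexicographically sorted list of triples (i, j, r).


Propagating the 29 rank bounds to every northwest block:

  i=1: 0 0 0 0 0 0 0 1 1
  i=2: 0 0 1 1 1 1 1 2 2
  i=3: 0 0 1 2 2 2 2 3 3
  i=4: 0 0 1 2 2 2 3 4 4
  i=5: 0 1 2 3 3 3 4 5 5
  i=6: 0 1 2 3 4 4 5 6 6
  i=7: 0 1 2 3 4 5 6 7 7
  i=8: 1 2 3 4 5 6 7 8 8
  i=9: 1 2 3 4 5 6 7 8 9

second differences of R give the permutation w = (8, 3, 4, 7, 2, 5, 6, 1, 9).

ℓ(w)=18; the 4 essential cells (i,j,r):

[(1, 7, 0), (4, 2, 0), (4, 6, 2), (7, 1, 0)]


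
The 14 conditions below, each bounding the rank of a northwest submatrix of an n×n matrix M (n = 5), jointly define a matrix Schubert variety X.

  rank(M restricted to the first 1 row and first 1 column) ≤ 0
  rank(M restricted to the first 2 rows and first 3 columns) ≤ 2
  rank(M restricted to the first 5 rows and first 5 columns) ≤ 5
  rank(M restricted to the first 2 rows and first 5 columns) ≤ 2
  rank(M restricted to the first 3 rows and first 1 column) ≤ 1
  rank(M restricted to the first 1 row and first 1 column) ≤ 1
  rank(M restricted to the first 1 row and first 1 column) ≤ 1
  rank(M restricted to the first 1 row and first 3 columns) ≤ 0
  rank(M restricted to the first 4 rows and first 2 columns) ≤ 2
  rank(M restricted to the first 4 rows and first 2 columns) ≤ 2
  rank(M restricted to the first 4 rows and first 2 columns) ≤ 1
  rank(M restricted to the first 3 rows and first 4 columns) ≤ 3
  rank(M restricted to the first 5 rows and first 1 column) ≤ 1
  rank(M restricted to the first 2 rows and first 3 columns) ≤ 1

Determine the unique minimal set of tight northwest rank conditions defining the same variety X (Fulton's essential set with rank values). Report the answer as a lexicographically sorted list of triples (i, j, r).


Rank table r_w(5×5) implied by the 14 constraints:

  0 0 0 1 1
  1 1 1 2 2
  1 1 2 3 3
  1 1 2 3 4
  1 2 3 4 5

hence w(1..5) = (4, 1, 3, 5, 2).

2 SE-corners of the 5-cell Rothe diagram give Ess(w):

[(1, 3, 0), (4, 2, 1)]


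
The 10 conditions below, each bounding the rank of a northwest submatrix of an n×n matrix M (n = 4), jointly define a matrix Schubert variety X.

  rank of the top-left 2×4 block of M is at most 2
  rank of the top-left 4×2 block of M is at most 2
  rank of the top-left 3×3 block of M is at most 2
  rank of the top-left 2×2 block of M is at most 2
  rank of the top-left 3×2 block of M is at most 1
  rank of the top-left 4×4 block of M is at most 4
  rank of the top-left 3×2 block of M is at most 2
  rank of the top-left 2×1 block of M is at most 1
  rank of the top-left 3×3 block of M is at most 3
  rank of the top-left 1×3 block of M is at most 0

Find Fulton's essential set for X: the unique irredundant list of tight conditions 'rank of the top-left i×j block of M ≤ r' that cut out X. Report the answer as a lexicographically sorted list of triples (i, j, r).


Computing R[i][j] = min implied NW-rank bound (n=4, 10 conditions):

  0 0 0 1
  1 1 1 2
  1 1 2 3
  1 2 3 4

the unique w with this rank table is (4, 1, 3, 2).

|D(w)|=4, |Ess(w)|=2:

[(1, 3, 0), (3, 2, 1)]


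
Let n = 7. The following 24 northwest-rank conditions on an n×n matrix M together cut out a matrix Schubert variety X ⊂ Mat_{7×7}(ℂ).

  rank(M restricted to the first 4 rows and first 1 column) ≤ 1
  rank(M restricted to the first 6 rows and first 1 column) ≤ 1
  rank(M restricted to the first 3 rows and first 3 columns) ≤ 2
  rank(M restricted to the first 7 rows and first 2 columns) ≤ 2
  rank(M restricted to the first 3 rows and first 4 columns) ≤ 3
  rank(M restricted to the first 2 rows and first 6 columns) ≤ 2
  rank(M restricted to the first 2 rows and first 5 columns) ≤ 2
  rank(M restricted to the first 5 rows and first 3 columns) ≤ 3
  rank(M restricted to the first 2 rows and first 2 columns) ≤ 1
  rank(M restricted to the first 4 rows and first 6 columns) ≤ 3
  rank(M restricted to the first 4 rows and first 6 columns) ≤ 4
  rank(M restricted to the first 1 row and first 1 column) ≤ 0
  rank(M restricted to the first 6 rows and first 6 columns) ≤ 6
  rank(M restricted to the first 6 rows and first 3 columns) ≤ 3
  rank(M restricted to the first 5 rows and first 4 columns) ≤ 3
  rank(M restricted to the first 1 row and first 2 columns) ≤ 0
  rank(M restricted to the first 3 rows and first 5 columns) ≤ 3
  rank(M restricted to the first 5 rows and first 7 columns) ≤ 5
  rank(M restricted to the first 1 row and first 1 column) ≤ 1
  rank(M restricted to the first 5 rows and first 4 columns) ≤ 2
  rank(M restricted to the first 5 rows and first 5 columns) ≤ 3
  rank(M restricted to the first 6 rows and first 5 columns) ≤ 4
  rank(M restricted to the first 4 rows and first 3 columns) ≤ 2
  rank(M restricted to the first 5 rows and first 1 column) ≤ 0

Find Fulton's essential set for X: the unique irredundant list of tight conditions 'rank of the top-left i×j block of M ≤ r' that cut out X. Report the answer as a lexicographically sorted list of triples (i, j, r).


Reconstructing r_w from the 24 given conditions:

  0 | 0 | 1 | 1 | 1 | 1 | 1
  0 | 1 | 2 | 2 | 2 | 2 | 2
  0 | 1 | 2 | 2 | 3 | 3 | 3
  0 | 1 | 2 | 2 | 3 | 3 | 4
  0 | 1 | 2 | 2 | 3 | 4 | 5
  1 | 2 | 3 | 3 | 4 | 5 | 6
  1 | 2 | 3 | 4 | 5 | 6 | 7

hence w(1..7) = (3, 2, 5, 7, 6, 1, 4).

|D(w)|=10, |Ess(w)|=4:

[(1, 2, 0), (4, 6, 3), (5, 1, 0), (5, 4, 2)]


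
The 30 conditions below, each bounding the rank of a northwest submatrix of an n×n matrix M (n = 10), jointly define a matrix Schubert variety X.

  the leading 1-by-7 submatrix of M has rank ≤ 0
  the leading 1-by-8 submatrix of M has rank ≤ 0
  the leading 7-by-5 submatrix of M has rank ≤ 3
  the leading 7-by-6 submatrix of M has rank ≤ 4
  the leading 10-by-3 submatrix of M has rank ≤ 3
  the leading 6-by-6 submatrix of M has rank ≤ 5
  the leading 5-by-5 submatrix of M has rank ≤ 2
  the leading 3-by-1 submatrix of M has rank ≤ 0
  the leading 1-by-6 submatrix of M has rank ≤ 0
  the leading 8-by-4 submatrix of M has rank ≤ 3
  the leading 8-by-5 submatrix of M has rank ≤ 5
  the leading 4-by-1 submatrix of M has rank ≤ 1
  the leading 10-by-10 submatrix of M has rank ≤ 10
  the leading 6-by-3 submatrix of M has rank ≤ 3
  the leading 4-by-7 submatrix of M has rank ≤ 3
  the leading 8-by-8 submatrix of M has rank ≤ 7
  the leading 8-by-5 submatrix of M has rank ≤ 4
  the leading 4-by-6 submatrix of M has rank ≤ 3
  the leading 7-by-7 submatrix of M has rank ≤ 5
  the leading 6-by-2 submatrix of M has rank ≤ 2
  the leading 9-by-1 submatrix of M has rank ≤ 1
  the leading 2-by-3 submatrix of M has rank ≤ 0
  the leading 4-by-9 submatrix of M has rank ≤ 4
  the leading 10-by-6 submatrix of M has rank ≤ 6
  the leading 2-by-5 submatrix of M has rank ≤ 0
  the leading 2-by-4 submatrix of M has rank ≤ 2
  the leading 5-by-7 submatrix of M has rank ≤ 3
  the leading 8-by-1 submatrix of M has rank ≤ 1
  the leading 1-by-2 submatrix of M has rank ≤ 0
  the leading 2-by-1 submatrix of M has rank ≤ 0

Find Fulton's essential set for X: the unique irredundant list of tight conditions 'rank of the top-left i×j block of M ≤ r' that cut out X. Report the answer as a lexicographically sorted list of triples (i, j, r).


Computing R[i][j] = min implied NW-rank bound (n=10, 30 conditions):

  R[1]: 0 0 0 0 0 0 0 0 1 1
  R[2]: 0 0 0 0 0 1 1 1 2 2
  R[3]: 0 1 1 1 1 2 2 2 3 3
  R[4]: 1 2 2 2 2 3 3 3 4 4
  R[5]: 1 2 2 2 2 3 3 4 5 5
  R[6]: 1 2 3 3 3 4 4 5 6 6
  R[7]: 1 2 3 3 3 4 5 6 7 7
  R[8]: 1 2 3 3 4 5 6 7 8 8
  R[9]: 1 2 3 4 5 6 7 8 9 9
  R[10]: 1 2 3 4 5 6 7 8 9 10

reading off 1-entries of Δ²R: w = (9, 6, 2, 1, 8, 3, 7, 5, 4, 10).

Rothe diagram D(w) (21 cells), 7 SE-corners (essential conditions):

[(1, 8, 0), (2, 5, 0), (3, 1, 0), (5, 5, 2), (5, 7, 3), (7, 5, 3), (8, 4, 3)]


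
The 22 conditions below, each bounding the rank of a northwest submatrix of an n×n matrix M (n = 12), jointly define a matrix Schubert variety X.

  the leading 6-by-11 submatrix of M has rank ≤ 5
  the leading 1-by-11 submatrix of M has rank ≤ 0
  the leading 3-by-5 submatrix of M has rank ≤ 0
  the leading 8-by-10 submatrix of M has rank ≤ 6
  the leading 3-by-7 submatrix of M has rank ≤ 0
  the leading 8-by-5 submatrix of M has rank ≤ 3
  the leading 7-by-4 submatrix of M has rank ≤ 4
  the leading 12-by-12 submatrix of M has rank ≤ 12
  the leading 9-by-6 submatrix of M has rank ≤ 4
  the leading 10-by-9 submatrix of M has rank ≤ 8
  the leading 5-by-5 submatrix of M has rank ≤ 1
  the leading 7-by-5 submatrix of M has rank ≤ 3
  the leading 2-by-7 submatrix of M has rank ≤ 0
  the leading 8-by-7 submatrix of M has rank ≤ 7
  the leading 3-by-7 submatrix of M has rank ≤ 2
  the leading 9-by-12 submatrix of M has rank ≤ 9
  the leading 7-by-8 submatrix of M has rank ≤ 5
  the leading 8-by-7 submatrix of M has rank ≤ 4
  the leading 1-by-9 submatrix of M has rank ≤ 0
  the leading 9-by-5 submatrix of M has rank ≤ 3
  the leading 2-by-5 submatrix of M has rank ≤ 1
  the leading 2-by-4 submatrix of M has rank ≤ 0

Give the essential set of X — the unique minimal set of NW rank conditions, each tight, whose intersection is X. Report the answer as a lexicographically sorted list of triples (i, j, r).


Propagating the 22 rank bounds to every northwest block:

  R[1]: 0 | 0 | 0 | 0 | 0 | 0 | 0 | 0 | 0 | 0 | 0 | 1
  R[2]: 0 | 0 | 0 | 0 | 0 | 0 | 0 | 1 | 1 | 1 | 1 | 2
  R[3]: 0 | 0 | 0 | 0 | 0 | 0 | 0 | 1 | 2 | 2 | 2 | 3
  R[4]: 1 | 1 | 1 | 1 | 1 | 1 | 1 | 2 | 3 | 3 | 3 | 4
  R[5]: 1 | 1 | 1 | 1 | 1 | 2 | 2 | 3 | 4 | 4 | 4 | 5
  R[6]: 1 | 2 | 2 | 2 | 2 | 3 | 3 | 4 | 5 | 5 | 5 | 6
  R[7]: 1 | 2 | 3 | 3 | 3 | 4 | 4 | 5 | 6 | 6 | 6 | 7
  R[8]: 1 | 2 | 3 | 3 | 3 | 4 | 4 | 5 | 6 | 6 | 7 | 8
  R[9]: 1 | 2 | 3 | 3 | 3 | 4 | 5 | 6 | 7 | 7 | 8 | 9
  R[10]: 1 | 2 | 3 | 4 | 4 | 5 | 6 | 7 | 8 | 8 | 9 | 10
  R[11]: 1 | 2 | 3 | 4 | 5 | 6 | 7 | 8 | 9 | 9 | 10 | 11
  R[12]: 1 | 2 | 3 | 4 | 5 | 6 | 7 | 8 | 9 | 10 | 11 | 12

reading off 1-entries of Δ²R: w = (12, 8, 9, 1, 6, 2, 3, 11, 7, 4, 5, 10).

6 SE-corners of the 35-cell Rothe diagram give Ess(w):

[(1, 11, 0), (3, 7, 0), (5, 5, 1), (8, 7, 4), (8, 10, 6), (9, 5, 3)]


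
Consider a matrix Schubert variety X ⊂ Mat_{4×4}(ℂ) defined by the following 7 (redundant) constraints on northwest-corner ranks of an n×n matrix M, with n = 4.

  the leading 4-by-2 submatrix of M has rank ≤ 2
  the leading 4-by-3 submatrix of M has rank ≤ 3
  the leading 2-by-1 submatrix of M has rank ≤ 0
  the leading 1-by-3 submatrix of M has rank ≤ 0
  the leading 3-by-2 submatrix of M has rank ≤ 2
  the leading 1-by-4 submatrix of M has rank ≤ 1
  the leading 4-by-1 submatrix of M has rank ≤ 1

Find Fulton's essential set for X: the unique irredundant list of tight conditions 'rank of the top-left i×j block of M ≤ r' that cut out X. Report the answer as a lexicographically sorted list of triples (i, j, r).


Propagating the 7 rank bounds to every northwest block:

  0  0  0  1
  0  1  1  2
  1  2  2  3
  1  2  3  4

second differences of R give the permutation w = (4, 2, 1, 3).

|D(w)|=4, |Ess(w)|=2:

[(1, 3, 0), (2, 1, 0)]


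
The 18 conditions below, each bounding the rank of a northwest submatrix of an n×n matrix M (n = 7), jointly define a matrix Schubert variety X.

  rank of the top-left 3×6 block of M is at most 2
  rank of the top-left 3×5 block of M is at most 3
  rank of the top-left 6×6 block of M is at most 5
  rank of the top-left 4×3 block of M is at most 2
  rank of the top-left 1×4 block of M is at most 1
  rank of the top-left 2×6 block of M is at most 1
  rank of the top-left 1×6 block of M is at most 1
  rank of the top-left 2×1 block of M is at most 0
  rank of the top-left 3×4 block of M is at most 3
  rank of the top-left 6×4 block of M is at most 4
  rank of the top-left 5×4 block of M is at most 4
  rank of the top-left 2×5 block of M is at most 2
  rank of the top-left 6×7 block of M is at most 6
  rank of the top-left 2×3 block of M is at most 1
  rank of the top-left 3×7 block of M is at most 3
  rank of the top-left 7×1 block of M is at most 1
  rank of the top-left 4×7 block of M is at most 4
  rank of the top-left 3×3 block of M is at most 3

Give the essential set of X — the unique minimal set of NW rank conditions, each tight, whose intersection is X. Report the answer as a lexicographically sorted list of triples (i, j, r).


Computing R[i][j] = min implied NW-rank bound (n=7, 18 conditions):

  0 | 1 | 1 | 1 | 1 | 1 | 1
  0 | 1 | 1 | 1 | 1 | 1 | 2
  1 | 2 | 2 | 2 | 2 | 2 | 3
  1 | 2 | 2 | 3 | 3 | 3 | 4
  1 | 2 | 3 | 4 | 4 | 4 | 5
  1 | 2 | 3 | 4 | 5 | 5 | 6
  1 | 2 | 3 | 4 | 5 | 6 | 7

so w = (2, 7, 1, 4, 3, 5, 6).

|D(w)|=7, |Ess(w)|=3:

[(2, 1, 0), (2, 6, 1), (4, 3, 2)]


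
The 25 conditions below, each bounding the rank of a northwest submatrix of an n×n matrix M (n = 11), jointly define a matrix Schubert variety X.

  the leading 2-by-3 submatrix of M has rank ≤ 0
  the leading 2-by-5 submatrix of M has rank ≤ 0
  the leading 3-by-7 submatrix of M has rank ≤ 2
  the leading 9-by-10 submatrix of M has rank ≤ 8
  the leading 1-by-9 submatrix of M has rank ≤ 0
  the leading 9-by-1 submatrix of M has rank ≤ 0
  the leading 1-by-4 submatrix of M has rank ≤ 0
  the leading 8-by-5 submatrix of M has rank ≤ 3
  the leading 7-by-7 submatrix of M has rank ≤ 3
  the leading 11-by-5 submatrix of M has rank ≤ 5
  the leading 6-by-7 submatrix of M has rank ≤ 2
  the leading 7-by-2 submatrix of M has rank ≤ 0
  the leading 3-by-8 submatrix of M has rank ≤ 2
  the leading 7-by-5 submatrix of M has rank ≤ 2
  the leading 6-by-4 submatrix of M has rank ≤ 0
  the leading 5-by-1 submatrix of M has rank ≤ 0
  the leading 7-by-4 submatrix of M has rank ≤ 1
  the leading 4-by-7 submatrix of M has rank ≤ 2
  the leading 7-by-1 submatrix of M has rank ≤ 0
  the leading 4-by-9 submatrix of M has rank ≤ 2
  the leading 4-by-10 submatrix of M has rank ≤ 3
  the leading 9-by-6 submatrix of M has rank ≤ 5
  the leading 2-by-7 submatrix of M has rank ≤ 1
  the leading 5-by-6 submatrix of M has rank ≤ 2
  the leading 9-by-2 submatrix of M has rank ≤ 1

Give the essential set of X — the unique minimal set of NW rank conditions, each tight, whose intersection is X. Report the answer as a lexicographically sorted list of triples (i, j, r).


Computing R[i][j] = min implied NW-rank bound (n=11, 25 conditions):

  0 | 0 | 0 | 0 | 0 | 0 | 0 | 0 | 0 | 1 | 1
  0 | 0 | 0 | 0 | 0 | 1 | 1 | 1 | 1 | 2 | 2
  0 | 0 | 0 | 0 | 1 | 2 | 2 | 2 | 2 | 3 | 3
  0 | 0 | 0 | 0 | 1 | 2 | 2 | 2 | 2 | 3 | 4
  0 | 0 | 0 | 0 | 1 | 2 | 2 | 3 | 3 | 4 | 5
  0 | 0 | 0 | 0 | 1 | 2 | 2 | 3 | 4 | 5 | 6
  0 | 0 | 1 | 1 | 2 | 3 | 3 | 4 | 5 | 6 | 7
  0 | 1 | 2 | 2 | 3 | 4 | 4 | 5 | 6 | 7 | 8
  0 | 1 | 2 | 3 | 4 | 5 | 5 | 6 | 7 | 8 | 9
  1 | 2 | 3 | 4 | 5 | 6 | 6 | 7 | 8 | 9 | 10
  1 | 2 | 3 | 4 | 5 | 6 | 7 | 8 | 9 | 10 | 11

the unique w with this rank table is (10, 6, 5, 11, 8, 9, 3, 2, 4, 1, 7).

ℓ(w)=39; the 7 essential cells (i,j,r):

[(1, 9, 0), (2, 5, 0), (4, 9, 2), (6, 4, 0), (6, 7, 2), (7, 2, 0), (9, 1, 0)]


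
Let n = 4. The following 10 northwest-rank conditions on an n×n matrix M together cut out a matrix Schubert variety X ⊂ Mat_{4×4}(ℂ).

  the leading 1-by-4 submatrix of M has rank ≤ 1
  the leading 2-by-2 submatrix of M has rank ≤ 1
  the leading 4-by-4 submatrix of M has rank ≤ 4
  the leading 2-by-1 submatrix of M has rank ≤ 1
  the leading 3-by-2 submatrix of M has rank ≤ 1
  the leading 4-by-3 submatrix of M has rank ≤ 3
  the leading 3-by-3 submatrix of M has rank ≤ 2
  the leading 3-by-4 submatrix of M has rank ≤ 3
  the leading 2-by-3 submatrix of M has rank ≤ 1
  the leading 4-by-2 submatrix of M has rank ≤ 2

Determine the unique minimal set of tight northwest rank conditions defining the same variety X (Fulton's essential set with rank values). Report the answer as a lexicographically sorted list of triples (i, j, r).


Rank table r_w(4×4) implied by the 10 constraints:

  R[1]: 1 | 1 | 1 | 1
  R[2]: 1 | 1 | 1 | 2
  R[3]: 1 | 1 | 2 | 3
  R[4]: 1 | 2 | 3 | 4

second differences of R give the permutation w = (1, 4, 3, 2).

ℓ(w)=3; the 2 essential cells (i,j,r):

[(2, 3, 1), (3, 2, 1)]


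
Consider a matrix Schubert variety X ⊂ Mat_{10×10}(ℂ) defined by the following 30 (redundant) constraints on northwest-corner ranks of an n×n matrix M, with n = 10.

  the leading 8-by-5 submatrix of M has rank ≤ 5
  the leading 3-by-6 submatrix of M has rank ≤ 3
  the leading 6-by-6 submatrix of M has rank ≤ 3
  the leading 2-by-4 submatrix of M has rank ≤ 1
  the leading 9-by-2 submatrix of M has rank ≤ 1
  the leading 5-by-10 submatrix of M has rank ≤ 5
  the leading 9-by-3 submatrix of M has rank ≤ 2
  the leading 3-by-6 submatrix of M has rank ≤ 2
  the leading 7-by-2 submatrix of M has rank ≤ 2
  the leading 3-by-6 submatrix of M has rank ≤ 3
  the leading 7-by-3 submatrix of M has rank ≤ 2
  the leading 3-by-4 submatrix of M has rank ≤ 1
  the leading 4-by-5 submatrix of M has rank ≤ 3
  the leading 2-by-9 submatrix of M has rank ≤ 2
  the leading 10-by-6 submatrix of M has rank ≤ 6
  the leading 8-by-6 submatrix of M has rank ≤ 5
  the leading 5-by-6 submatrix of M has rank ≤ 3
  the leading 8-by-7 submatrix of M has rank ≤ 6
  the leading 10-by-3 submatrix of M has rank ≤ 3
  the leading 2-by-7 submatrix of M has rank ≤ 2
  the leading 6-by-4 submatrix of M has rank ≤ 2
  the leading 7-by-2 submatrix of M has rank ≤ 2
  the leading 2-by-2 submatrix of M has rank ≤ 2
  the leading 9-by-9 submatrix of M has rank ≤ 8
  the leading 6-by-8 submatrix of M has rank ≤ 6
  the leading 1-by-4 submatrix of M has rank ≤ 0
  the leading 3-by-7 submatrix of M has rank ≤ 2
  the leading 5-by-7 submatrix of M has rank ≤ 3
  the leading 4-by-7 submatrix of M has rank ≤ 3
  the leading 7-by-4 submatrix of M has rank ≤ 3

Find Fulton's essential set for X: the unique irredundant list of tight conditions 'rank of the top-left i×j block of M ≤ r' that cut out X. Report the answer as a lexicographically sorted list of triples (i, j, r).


Reconstructing r_w from the 30 given conditions:

  R[1]: 0  0  0  0  1  1  1  1  1  1
  R[2]: 1  1  1  1  2  2  2  2  2  2
  R[3]: 1  1  1  1  2  2  2  3  3  3
  R[4]: 1  1  2  2  3  3  3  4  4  4
  R[5]: 1  1  2  2  3  3  3  4  5  5
  R[6]: 1  1  2  2  3  3  4  5  6  6
  R[7]: 1  1  2  3  4  4  5  6  7  7
  R[8]: 1  1  2  3  4  5  6  7  8  8
  R[9]: 1  1  2  3  4  5  6  7  8  9
  R[10]: 1  2  3  4  5  6  7  8  9  10

second differences of R give the permutation w = (5, 1, 8, 3, 9, 7, 4, 6, 10, 2).

Fulton essential set (7 of the 20 Rothe cells):

[(1, 4, 0), (3, 4, 1), (3, 7, 2), (5, 7, 3), (6, 4, 2), (6, 6, 3), (9, 2, 1)]


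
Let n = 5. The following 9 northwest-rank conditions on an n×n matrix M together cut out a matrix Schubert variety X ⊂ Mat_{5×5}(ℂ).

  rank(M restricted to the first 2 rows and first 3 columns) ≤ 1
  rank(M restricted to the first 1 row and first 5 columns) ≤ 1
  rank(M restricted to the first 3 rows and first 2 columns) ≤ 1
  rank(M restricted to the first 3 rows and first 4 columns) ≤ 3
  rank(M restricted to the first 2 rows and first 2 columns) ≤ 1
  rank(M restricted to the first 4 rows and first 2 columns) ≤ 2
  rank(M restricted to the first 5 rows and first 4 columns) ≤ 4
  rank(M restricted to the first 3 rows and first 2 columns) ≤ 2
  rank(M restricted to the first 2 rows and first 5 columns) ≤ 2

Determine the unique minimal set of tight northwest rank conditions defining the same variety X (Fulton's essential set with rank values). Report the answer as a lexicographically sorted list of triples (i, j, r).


Rank table r_w(5×5) implied by the 9 constraints:

  R[1]: 1 | 1 | 1 | 1 | 1
  R[2]: 1 | 1 | 1 | 2 | 2
  R[3]: 1 | 1 | 2 | 3 | 3
  R[4]: 1 | 2 | 3 | 4 | 4
  R[5]: 1 | 2 | 3 | 4 | 5

second differences of R give the permutation w = (1, 4, 3, 2, 5).

2 SE-corners of the 3-cell Rothe diagram give Ess(w):

[(2, 3, 1), (3, 2, 1)]


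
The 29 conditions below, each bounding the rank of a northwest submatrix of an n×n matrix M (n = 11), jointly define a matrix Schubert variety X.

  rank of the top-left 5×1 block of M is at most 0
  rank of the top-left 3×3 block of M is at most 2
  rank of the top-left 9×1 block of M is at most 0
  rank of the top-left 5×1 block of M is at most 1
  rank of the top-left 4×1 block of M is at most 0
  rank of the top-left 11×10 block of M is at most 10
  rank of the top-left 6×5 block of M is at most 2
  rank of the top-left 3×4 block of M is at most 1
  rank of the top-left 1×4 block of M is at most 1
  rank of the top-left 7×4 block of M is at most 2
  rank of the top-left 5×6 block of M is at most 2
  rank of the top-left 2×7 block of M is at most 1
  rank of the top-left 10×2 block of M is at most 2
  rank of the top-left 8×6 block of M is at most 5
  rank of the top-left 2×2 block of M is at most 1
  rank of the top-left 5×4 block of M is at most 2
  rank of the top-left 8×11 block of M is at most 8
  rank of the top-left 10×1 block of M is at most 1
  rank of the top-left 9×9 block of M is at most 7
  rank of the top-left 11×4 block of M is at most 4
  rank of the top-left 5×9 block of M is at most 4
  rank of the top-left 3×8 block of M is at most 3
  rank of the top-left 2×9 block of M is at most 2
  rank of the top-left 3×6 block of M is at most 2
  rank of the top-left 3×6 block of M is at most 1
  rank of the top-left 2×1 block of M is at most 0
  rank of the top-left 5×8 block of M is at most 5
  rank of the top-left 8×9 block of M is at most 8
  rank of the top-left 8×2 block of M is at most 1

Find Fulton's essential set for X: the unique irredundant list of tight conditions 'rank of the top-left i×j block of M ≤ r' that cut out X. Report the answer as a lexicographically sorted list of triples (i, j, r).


Computing R[i][j] = min implied NW-rank bound (n=11, 29 conditions):

  i=1: 0 1 1 1 1 1 1 1 1 1 1
  i=2: 0 1 1 1 1 1 1 2 2 2 2
  i=3: 0 1 1 1 1 1 2 3 3 3 3
  i=4: 0 1 2 2 2 2 3 4 4 4 4
  i=5: 0 1 2 2 2 2 3 4 4 5 5
  i=6: 0 1 2 2 2 3 4 5 5 6 6
  i=7: 0 1 2 2 3 4 5 6 6 7 7
  i=8: 0 1 2 3 4 5 6 7 7 8 8
  i=9: 0 1 2 3 4 5 6 7 7 8 9
  i=10: 1 2 3 4 5 6 7 8 8 9 10
  i=11: 1 2 3 4 5 6 7 8 9 10 11

reading off 1-entries of Δ²R: w = (2, 8, 7, 3, 10, 6, 5, 4, 11, 1, 9).

Fulton essential set (8 of the 26 Rothe cells):

[(2, 7, 1), (3, 6, 1), (5, 6, 2), (5, 9, 4), (6, 5, 2), (7, 4, 2), (9, 1, 0), (9, 9, 7)]


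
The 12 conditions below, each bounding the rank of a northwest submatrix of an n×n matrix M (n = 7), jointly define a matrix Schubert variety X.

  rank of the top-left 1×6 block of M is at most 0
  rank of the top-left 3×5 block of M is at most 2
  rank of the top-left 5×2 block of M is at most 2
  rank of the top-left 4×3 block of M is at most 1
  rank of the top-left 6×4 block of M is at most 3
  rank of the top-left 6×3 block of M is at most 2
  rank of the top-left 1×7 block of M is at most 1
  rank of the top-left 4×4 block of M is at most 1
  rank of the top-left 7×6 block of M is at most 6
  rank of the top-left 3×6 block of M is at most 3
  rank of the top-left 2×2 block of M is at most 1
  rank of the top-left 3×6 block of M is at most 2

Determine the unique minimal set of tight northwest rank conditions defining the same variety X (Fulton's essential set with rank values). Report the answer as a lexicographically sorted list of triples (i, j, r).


The tightest implied rank at each (i,j), from the 12 conditions:

  0, 0, 0, 0, 0, 0, 1
  1, 1, 1, 1, 1, 1, 2
  1, 1, 1, 1, 2, 2, 3
  1, 1, 1, 1, 2, 3, 4
  1, 2, 2, 2, 3, 4, 5
  1, 2, 2, 3, 4, 5, 6
  1, 2, 3, 4, 5, 6, 7

so w = (7, 1, 5, 6, 2, 4, 3).

|D(w)|=13, |Ess(w)|=3:

[(1, 6, 0), (4, 4, 1), (6, 3, 2)]


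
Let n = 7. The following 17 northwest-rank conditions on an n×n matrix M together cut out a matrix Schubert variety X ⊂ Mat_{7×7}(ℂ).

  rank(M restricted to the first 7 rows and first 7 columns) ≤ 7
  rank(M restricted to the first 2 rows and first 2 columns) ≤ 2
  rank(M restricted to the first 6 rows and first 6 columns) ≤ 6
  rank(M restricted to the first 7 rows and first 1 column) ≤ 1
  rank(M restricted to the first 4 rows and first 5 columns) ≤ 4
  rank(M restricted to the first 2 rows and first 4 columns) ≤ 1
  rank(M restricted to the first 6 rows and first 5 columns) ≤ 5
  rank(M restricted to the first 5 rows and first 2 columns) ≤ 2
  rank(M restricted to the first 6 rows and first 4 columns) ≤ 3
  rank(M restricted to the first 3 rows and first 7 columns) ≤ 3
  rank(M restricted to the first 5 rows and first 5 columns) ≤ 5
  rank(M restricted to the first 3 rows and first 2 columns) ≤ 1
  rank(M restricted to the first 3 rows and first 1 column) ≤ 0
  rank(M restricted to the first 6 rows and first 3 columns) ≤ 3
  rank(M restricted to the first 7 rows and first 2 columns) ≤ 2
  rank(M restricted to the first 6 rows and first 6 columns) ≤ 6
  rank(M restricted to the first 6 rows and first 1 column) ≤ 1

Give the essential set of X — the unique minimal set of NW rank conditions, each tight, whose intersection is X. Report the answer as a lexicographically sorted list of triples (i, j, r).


Rank table r_w(7×7) implied by the 17 constraints:

  0 1 1 1 1 1 1
  0 1 1 1 2 2 2
  0 1 2 2 3 3 3
  1 2 3 3 4 4 4
  1 2 3 3 4 5 5
  1 2 3 3 4 5 6
  1 2 3 4 5 6 7

reading off 1-entries of Δ²R: w = (2, 5, 3, 1, 6, 7, 4).

Fulton essential set (3 of the 7 Rothe cells):

[(2, 4, 1), (3, 1, 0), (6, 4, 3)]


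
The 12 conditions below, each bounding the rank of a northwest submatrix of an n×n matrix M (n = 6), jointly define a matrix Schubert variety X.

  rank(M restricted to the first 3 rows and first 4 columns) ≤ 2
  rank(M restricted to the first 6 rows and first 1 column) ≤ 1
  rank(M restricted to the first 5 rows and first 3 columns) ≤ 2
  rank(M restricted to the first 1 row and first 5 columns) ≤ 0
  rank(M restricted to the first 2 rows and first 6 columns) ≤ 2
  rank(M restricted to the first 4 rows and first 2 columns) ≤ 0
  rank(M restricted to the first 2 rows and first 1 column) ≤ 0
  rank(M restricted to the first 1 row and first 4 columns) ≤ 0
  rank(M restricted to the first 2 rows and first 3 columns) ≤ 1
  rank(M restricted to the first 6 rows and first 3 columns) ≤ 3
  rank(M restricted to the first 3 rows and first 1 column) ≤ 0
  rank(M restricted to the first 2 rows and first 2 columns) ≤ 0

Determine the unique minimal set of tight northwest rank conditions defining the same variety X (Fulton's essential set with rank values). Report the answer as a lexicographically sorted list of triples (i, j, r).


The tightest implied rank at each (i,j), from the 12 conditions:

  0 | 0 | 0 | 0 | 0 | 1
  0 | 0 | 1 | 1 | 1 | 2
  0 | 0 | 1 | 2 | 2 | 3
  0 | 0 | 1 | 2 | 3 | 4
  1 | 1 | 2 | 3 | 4 | 5
  1 | 2 | 3 | 4 | 5 | 6

the unique w with this rank table is (6, 3, 4, 5, 1, 2).

Rothe diagram D(w) (11 cells), 2 SE-corners (essential conditions):

[(1, 5, 0), (4, 2, 0)]


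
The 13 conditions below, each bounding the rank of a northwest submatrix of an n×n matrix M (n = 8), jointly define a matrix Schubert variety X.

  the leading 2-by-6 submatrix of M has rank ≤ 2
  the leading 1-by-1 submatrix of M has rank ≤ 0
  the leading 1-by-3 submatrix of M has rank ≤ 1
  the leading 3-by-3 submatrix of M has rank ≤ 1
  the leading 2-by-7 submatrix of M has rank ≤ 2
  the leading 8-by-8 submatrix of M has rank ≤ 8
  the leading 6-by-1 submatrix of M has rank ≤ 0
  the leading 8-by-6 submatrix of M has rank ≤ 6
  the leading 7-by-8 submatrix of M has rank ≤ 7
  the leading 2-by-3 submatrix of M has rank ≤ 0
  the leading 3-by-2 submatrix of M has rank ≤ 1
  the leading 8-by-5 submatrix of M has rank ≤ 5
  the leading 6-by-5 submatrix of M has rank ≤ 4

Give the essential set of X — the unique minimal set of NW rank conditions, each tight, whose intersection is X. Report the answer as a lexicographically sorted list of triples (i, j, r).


The tightest implied rank at each (i,j), from the 13 conditions:

  i=1: 0 0 0 1 1 1 1 1
  i=2: 0 0 0 1 2 2 2 2
  i=3: 0 1 1 2 3 3 3 3
  i=4: 0 1 2 3 4 4 4 4
  i=5: 0 1 2 3 4 5 5 5
  i=6: 0 1 2 3 4 5 6 6
  i=7: 1 2 3 4 5 6 7 7
  i=8: 1 2 3 4 5 6 7 8

so w = (4, 5, 2, 3, 6, 7, 1, 8).

ℓ(w)=10; the 2 essential cells (i,j,r):

[(2, 3, 0), (6, 1, 0)]
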